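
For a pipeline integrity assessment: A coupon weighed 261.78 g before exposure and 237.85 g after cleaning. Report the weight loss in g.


Weight loss = initial − final
WL = 261.78 − 237.85 = 23.93 g

23.93 g


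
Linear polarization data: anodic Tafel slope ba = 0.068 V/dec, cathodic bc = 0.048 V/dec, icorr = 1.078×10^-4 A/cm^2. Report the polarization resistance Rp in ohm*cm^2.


Apply the Stern-Geary equation: Rp = ba*bc / (2.303*icorr*(ba+bc))
ba*bc = 0.068*0.048 = 0.003264
ba+bc = 0.116; 2.303*icorr*(ba+bc) = 2.303*1.078×10^-4*0.116 = 2.8798554×10^-5
Rp = 0.003264 / 2.8798554×10^-5 = 113.34 ohm*cm^2

113.34 ohm*cm^2


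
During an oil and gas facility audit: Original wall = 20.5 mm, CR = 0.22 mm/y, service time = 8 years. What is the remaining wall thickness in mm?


Remaining wall = original − CR × time
t = 20.5 − 0.22*8 = 20.5 − 1.76 = 18.74 mm

18.74 mm


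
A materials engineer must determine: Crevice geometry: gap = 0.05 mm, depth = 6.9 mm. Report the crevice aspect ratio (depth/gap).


Aspect ratio = depth / gap
Ratio = 6.9 / 0.05 = 138.0

138.0


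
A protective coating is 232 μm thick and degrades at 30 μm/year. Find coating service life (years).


Service life = thickness / degradation rate
Life = 232 / 30 = 7.7 years

7.7 years


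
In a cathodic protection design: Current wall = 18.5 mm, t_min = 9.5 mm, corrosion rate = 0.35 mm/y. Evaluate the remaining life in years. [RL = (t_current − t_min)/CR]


Apply the remaining-life relation: RL = (t_current − t_min) / CR
RL = (18.5 − 9.5) / 0.35 = 9.0 / 0.35 = 25.7 years

25.7 years


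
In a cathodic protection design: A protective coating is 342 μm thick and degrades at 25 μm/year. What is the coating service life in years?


Service life = thickness / degradation rate
Life = 342 / 25 = 13.7 years

13.7 years


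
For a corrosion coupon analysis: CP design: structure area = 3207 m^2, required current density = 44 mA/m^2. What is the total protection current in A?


I = area * current density, then convert mA → A (÷1000)
I = 3207 * 44 / 1000 = 141.11 A

141.11 A


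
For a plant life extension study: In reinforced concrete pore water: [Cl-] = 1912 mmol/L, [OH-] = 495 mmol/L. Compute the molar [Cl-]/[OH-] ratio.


Threshold parameter = [Cl-] / [OH-] (molar basis; both in mmol/L, so units cancel)
Ratio = 1912 / 495 = 3.86

3.86


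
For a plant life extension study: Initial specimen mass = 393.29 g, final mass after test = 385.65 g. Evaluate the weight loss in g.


Weight loss = initial − final
WL = 393.29 − 385.65 = 7.64 g

7.64 g


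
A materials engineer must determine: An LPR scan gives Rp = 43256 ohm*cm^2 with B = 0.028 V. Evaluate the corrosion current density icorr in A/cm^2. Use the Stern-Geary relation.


Apply the Stern-Geary relation: icorr = B / Rp
icorr = 0.028 / 43256 = 6.473×10^-7 A/cm^2

6.473×10^-7 A/cm^2


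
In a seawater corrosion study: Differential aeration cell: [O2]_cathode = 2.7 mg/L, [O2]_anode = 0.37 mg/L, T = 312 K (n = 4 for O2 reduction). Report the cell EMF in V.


Apply the Nernst concentration-cell relation: E = (RT/nF)*ln(C_cathode/C_anode)
RT/nF = 8.314*312/(4*96485) = 0.00672117 V
ln(2.7/0.37) = 1.9875
E = 0.00672117 * 1.9875 = 0.01336 V

0.01336 V


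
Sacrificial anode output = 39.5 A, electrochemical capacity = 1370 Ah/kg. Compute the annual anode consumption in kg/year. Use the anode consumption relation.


Annual consumption = current * hours per year / capacity
Rate = 39.5 * 8760 / 1370 = 252.6 kg/year

252.6 kg/year


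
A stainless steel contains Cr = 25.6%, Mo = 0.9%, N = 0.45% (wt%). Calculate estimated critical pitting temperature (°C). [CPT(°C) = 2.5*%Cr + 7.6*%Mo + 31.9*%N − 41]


Apply the ASTM G48 empirical CPT estimate: CPT(°C) = 2.5*%Cr + 7.6*%Mo + 31.9*%N − 41
2.5*25.6 = 64; 7.6*0.9 = 6.84; 31.9*0.45 = 14.355
CPT = 64 + 6.84 + 14.355 − 41 = 44.195 °C
Rounded to 0.1 °C: CPT ≈ 44.2 °C

44.2 °C


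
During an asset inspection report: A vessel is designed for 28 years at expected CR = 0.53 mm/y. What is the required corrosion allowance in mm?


Corrosion allowance = CR × design life
CA = 0.53 * 28 = 14.84 mm

14.84 mm


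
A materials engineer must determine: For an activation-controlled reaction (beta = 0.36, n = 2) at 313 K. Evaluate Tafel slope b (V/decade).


Apply the Tafel slope relation: b = 2.303*R*T/(beta*n*F)
Numerator: 2.303 * 8.314 * 313 = 5993.06
Denominator: 0.36 * 2 * 96485 = 69469.2
b = 5993.06 / 69469.2 = 0.0863 V/decade

0.0863 V/decade


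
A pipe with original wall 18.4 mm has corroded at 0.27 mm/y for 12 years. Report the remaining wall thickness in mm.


Remaining wall = original − CR × time
t = 18.4 − 0.27*12 = 18.4 − 3.24 = 15.16 mm

15.16 mm


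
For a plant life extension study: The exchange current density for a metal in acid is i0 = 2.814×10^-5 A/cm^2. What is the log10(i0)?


i0 = 2.814×10^-5 A/cm^2
log10(i0) = -4.551

-4.551


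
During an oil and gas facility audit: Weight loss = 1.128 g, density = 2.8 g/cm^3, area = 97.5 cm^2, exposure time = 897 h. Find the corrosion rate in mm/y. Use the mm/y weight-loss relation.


Apply the mm/y weight-loss relation: CR = 87600 * W / (D * A * T)
Numerator: 87600 * 1.128 = 98812.8
Denominator: 2.8 * 97.5 * 897 = 244881.0
CR = 98812.8 / 244881.0 = 0.403514 mm/y

0.403514 mm/y


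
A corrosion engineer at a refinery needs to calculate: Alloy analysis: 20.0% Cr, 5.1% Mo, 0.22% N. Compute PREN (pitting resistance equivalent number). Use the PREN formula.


Apply the PREN formula: PREN = Cr + 3.3*Mo + 16*N
PREN = 20.0 + 3.3*5.1 + 16*0.22
PREN = 20.0 + 16.83 + 3.52 = 40.35

40.35


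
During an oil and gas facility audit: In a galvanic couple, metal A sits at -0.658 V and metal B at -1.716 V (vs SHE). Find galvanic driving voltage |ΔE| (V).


Driving voltage is the absolute potential difference.
|ΔE| = |-0.658 − (-1.716)| = 1.058 V

1.058 V


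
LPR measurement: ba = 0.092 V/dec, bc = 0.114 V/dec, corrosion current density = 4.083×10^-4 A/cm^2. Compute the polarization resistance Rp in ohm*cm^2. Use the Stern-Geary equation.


Apply the Stern-Geary equation: Rp = ba*bc / (2.303*icorr*(ba+bc))
ba*bc = 0.092*0.114 = 0.010488
ba+bc = 0.206; 2.303*icorr*(ba+bc) = 2.303*4.083×10^-4*0.206 = 1.9370487×10^-4
Rp = 0.010488 / 1.9370487×10^-4 = 54.14 ohm*cm^2

54.14 ohm*cm^2


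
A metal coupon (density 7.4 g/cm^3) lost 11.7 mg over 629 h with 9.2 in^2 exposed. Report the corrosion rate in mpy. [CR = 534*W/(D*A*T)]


Apply the mpy weight-loss relation: CR = 534 * W / (D * A * T)
Numerator: 534 * 11.7 = 6247.8
Denominator: 7.4 * 9.2 * 629 = 42822.32
CR = 6247.8 / 42822.32 = 0.1459 mpy

0.1459 mpy


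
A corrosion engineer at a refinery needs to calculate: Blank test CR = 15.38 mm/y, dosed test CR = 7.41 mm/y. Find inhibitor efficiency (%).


Apply the inhibitor-efficiency definition: IE = (CR_blank − CR_inh)/CR_blank × 100
IE = (15.38 − 7.41) / 15.38 × 100
IE = 7.97 / 15.38 × 100 = 51.8 %

51.8 %


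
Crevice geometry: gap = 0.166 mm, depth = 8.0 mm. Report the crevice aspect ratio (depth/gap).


Aspect ratio = depth / gap
Ratio = 8.0 / 0.166 = 48.2

48.2


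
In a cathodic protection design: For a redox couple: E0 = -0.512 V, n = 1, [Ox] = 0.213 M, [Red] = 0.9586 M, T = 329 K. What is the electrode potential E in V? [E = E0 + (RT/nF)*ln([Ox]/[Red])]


Apply the Nernst equation: E = E0 + (RT/nF)*ln([Ox]/[Red])
Step 1: RT/nF = 8.314*329/(1*96485) = 0.02834955 V
Step 2: [Ox]/[Red] = 0.213/0.9586 = 0.222199
Step 3: ln(0.222199) = -1.504182
Step 4: correction = 0.02834955 * -1.504182 = -0.043 V
E = -0.512 + -0.043 = -0.555 V

-0.555 V


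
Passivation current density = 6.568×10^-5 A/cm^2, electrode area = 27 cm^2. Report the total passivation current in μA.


I = i_pass * A, then convert A → μA (×10^6)
I = 6.568×10^-5 * 27 * 10^6 = 1773.36 μA

1773.36 μA


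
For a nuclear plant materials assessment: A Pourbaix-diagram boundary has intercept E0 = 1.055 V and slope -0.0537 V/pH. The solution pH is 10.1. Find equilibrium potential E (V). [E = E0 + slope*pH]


Apply the Pourbaix line equation: E = E0 + slope*pH
E = 1.055 + (-0.0537)*10.1 = 1.055 + (-0.54237) = 0.51263 V
Rounded to 4 decimal places: E = 0.5126 V

0.5126 V


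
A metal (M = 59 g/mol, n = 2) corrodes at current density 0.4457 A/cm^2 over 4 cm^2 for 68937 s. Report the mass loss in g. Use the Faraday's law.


Apply Faraday's law: m = i*A*t*M / (n*F)
Total charge passed Q = i*A*t = 0.4457*4*68937 = 122900.8836 C
m = Q*M/(n*F) = 122900.8836*59/(2*96485) = 37.5766 g

37.5766 g


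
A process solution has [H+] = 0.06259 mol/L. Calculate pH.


pH = −log10[H+]
pH = −log10(0.06259) = 1.2

1.2


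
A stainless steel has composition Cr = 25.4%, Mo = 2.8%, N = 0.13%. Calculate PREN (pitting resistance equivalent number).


Apply the PREN formula: PREN = Cr + 3.3*Mo + 16*N
PREN = 25.4 + 3.3*2.8 + 16*0.13
PREN = 25.4 + 9.24 + 2.08 = 36.72

36.72


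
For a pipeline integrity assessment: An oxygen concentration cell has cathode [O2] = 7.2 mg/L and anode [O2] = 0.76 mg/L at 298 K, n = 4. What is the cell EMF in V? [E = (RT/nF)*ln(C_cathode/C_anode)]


Apply the Nernst concentration-cell relation: E = (RT/nF)*ln(C_cathode/C_anode)
RT/nF = 8.314*298/(4*96485) = 0.00641958 V
ln(7.2/0.76) = 2.24852
E = 0.00641958 * 2.24852 = 0.01443 V

0.01443 V


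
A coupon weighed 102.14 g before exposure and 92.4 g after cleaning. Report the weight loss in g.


Weight loss = initial − final
WL = 102.14 − 92.4 = 9.74 g

9.74 g


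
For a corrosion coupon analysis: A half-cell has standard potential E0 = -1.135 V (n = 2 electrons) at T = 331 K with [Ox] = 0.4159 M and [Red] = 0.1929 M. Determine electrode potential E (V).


Apply the Nernst equation: E = E0 + (RT/nF)*ln([Ox]/[Red])
Step 1: RT/nF = 8.314*331/(2*96485) = 0.01426094 V
Step 2: [Ox]/[Red] = 0.4159/0.1929 = 2.156039
Step 3: ln(2.156039) = 0.768273
Step 4: correction = 0.01426094 * 0.768273 = 0.011 V
E = -1.135 + 0.011 = -1.124 V

-1.124 V


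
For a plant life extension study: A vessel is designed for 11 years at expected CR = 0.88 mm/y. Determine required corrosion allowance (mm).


Corrosion allowance = CR × design life
CA = 0.88 * 11 = 9.68 mm

9.68 mm


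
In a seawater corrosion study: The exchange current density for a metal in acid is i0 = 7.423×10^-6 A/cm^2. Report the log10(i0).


i0 = 7.423×10^-6 A/cm^2
log10(i0) = -5.129

-5.129


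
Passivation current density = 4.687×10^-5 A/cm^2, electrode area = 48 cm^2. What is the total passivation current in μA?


I = i_pass * A, then convert A → μA (×10^6)
I = 4.687×10^-5 * 48 * 10^6 = 2249.76 μA

2249.76 μA


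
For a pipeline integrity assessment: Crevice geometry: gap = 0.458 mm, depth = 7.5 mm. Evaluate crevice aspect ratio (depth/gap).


Aspect ratio = depth / gap
Ratio = 7.5 / 0.458 = 16.4

16.4


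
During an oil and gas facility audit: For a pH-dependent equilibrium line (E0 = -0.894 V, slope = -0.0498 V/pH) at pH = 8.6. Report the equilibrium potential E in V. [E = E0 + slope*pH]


Apply the Pourbaix line equation: E = E0 + slope*pH
E = -0.894 + (-0.0498)*8.6 = -0.894 + (-0.42828) = -1.32228 V
Rounded to 3 decimal places: E = -1.322 V

-1.322 V


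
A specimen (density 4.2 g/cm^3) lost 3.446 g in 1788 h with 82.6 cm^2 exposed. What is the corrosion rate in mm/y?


Apply the mm/y weight-loss relation: CR = 87600 * W / (D * A * T)
Numerator: 87600 * 3.446 = 301869.6
Denominator: 4.2 * 82.6 * 1788 = 620292.96
CR = 301869.6 / 620292.96 = 0.4867 mm/y

0.4867 mm/y


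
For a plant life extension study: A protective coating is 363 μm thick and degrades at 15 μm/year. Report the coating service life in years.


Service life = thickness / degradation rate
Life = 363 / 15 = 24.2 years

24.2 years


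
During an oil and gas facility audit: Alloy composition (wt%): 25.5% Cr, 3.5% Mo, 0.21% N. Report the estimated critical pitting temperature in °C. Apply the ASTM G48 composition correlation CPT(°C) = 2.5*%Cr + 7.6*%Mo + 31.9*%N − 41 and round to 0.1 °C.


Apply the ASTM G48 empirical CPT estimate: CPT(°C) = 2.5*%Cr + 7.6*%Mo + 31.9*%N − 41
2.5*25.5 = 63.75; 7.6*3.5 = 26.6; 31.9*0.21 = 6.699
CPT = 63.75 + 26.6 + 6.699 − 41 = 56.049 °C
Rounded to 0.1 °C: CPT ≈ 56.0 °C

56.0 °C


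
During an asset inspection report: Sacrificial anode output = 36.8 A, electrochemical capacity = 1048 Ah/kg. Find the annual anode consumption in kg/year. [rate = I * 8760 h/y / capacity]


Annual consumption = current * hours per year / capacity
Rate = 36.8 * 8760 / 1048 = 307.6 kg/year

307.6 kg/year


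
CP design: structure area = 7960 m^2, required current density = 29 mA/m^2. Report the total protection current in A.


I = area * current density, then convert mA → A (÷1000)
I = 7960 * 29 / 1000 = 230.84 A

230.84 A


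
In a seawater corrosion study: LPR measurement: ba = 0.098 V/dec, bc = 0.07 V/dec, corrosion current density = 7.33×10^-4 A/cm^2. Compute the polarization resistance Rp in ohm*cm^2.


Apply the Stern-Geary equation: Rp = ba*bc / (2.303*icorr*(ba+bc))
ba*bc = 0.098*0.07 = 0.00686
ba+bc = 0.168; 2.303*icorr*(ba+bc) = 2.303*7.33×10^-4*0.168 = 2.8360063×10^-4
Rp = 0.00686 / 2.8360063×10^-4 = 24.2 ohm*cm^2

24.2 ohm*cm^2


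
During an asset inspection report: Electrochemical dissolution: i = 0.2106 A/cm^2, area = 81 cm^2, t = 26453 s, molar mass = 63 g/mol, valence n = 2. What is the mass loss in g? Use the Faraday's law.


Apply Faraday's law: m = i*A*t*M / (n*F)
Total charge passed Q = i*A*t = 0.2106*81*26453 = 451251.1458 C
m = Q*M/(n*F) = 451251.1458*63/(2*96485) = 147.322 g

147.322 g


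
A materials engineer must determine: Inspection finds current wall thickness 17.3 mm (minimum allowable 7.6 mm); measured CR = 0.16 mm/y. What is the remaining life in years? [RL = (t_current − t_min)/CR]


Apply the remaining-life relation: RL = (t_current − t_min) / CR
RL = (17.3 − 7.6) / 0.16 = 9.7 / 0.16 = 60.6 years

60.6 years


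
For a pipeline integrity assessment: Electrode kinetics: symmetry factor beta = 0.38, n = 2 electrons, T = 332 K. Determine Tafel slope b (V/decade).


Apply the Tafel slope relation: b = 2.303*R*T/(beta*n*F)
Numerator: 2.303 * 8.314 * 332 = 6356.85
Denominator: 0.38 * 2 * 96485 = 73328.6
b = 6356.85 / 73328.6 = 0.087 V/decade

0.087 V/decade


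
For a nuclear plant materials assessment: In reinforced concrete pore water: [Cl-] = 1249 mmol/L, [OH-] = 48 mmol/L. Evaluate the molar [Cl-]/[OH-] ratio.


Threshold parameter = [Cl-] / [OH-] (molar basis; both in mmol/L, so units cancel)
Ratio = 1249 / 48 = 26.02

26.02


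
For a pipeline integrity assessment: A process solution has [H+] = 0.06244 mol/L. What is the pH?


pH = −log10[H+]
pH = −log10(0.06244) = 1.2

1.2


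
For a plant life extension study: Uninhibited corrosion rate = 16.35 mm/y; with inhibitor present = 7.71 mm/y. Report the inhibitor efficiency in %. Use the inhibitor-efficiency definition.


Apply the inhibitor-efficiency definition: IE = (CR_blank − CR_inh)/CR_blank × 100
IE = (16.35 − 7.71) / 16.35 × 100
IE = 8.64 / 16.35 × 100 = 52.8 %

52.8 %


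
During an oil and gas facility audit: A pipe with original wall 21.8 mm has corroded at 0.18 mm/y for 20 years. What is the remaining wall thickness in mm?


Remaining wall = original − CR × time
t = 21.8 − 0.18*20 = 21.8 − 3.6 = 18.2 mm

18.2 mm


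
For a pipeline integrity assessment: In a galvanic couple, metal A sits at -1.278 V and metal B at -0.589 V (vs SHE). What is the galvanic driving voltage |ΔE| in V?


Driving voltage is the absolute potential difference.
|ΔE| = |-1.278 − (-0.589)| = 0.689 V

0.689 V


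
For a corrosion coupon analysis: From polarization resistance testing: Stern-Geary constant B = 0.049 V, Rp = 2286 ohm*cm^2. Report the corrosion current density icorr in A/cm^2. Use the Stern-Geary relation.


Apply the Stern-Geary relation: icorr = B / Rp
icorr = 0.049 / 2286 = 2.143×10^-5 A/cm^2

2.143×10^-5 A/cm^2


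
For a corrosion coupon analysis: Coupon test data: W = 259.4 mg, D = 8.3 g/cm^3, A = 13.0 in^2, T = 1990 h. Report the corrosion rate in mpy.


Apply the mpy weight-loss relation: CR = 534 * W / (D * A * T)
Numerator: 534 * 259.4 = 138519.6
Denominator: 8.3 * 13.0 * 1990 = 214721.0
CR = 138519.6 / 214721.0 = 0.6451 mpy

0.6451 mpy


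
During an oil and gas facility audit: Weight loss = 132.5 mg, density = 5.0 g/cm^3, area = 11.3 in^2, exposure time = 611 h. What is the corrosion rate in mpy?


Apply the mpy weight-loss relation: CR = 534 * W / (D * A * T)
Numerator: 534 * 132.5 = 70755.0
Denominator: 5.0 * 11.3 * 611 = 34521.5
CR = 70755.0 / 34521.5 = 2.04959 mpy

2.04959 mpy


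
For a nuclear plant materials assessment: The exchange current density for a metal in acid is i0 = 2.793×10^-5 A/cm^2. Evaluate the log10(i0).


i0 = 2.793×10^-5 A/cm^2
log10(i0) = -4.554

-4.554


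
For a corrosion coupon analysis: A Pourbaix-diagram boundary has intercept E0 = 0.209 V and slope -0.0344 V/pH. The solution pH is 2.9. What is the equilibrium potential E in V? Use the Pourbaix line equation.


Apply the Pourbaix line equation: E = E0 + slope*pH
E = 0.209 + (-0.0344)*2.9 = 0.209 + (-0.09976) = 0.10924 V
Rounded to 3 decimal places: E = 0.109 V

0.109 V


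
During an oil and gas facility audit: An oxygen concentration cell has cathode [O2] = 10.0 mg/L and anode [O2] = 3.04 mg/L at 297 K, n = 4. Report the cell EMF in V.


Apply the Nernst concentration-cell relation: E = (RT/nF)*ln(C_cathode/C_anode)
RT/nF = 8.314*297/(4*96485) = 0.00639804 V
ln(10.0/3.04) = 1.19073
E = 0.00639804 * 1.19073 = 0.00762 V

0.00762 V


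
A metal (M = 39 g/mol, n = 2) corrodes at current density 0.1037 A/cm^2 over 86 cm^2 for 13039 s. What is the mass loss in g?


Apply Faraday's law: m = i*A*t*M / (n*F)
Total charge passed Q = i*A*t = 0.1037*86*13039 = 116284.4098 C
m = Q*M/(n*F) = 116284.4098*39/(2*96485) = 23.502 g

23.502 g


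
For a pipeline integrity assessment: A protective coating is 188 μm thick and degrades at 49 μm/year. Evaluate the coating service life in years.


Service life = thickness / degradation rate
Life = 188 / 49 = 3.8 years

3.8 years


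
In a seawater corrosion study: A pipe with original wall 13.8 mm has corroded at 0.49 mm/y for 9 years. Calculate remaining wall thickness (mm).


Remaining wall = original − CR × time
t = 13.8 − 0.49*9 = 13.8 − 4.41 = 9.39 mm

9.39 mm


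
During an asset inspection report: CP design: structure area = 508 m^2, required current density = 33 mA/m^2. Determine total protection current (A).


I = area * current density, then convert mA → A (÷1000)
I = 508 * 33 / 1000 = 16.76 A

16.76 A


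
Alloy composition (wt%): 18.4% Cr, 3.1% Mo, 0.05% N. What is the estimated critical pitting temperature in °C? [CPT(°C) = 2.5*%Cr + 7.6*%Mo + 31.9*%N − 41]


Apply the ASTM G48 empirical CPT estimate: CPT(°C) = 2.5*%Cr + 7.6*%Mo + 31.9*%N − 41
2.5*18.4 = 46; 7.6*3.1 = 23.56; 31.9*0.05 = 1.595
CPT = 46 + 23.56 + 1.595 − 41 = 30.155 °C
Rounded to 0.1 °C: CPT ≈ 30.2 °C

30.2 °C


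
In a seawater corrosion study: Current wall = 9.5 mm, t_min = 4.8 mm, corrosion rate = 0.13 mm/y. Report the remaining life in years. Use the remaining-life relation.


Apply the remaining-life relation: RL = (t_current − t_min) / CR
RL = (9.5 − 4.8) / 0.13 = 4.7 / 0.13 = 36.2 years

36.2 years


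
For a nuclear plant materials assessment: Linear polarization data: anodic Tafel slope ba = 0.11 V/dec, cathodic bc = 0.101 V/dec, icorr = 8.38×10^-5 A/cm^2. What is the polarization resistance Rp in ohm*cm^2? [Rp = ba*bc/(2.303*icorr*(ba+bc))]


Apply the Stern-Geary equation: Rp = ba*bc / (2.303*icorr*(ba+bc))
ba*bc = 0.11*0.101 = 0.01111
ba+bc = 0.211; 2.303*icorr*(ba+bc) = 2.303*8.38×10^-5*0.211 = 4.0721185×10^-5
Rp = 0.01111 / 4.0721185×10^-5 = 272.8 ohm*cm^2

272.8 ohm*cm^2


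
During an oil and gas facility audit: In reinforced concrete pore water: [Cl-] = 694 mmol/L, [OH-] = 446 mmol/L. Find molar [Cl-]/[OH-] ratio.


Threshold parameter = [Cl-] / [OH-] (molar basis; both in mmol/L, so units cancel)
Ratio = 694 / 446 = 1.56

1.56


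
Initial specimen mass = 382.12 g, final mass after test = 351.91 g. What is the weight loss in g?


Weight loss = initial − final
WL = 382.12 − 351.91 = 30.21 g

30.21 g


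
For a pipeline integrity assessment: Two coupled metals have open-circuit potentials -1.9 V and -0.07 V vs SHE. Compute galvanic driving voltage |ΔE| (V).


Driving voltage is the absolute potential difference.
|ΔE| = |-1.9 − (-0.07)| = 1.83 V

1.83 V


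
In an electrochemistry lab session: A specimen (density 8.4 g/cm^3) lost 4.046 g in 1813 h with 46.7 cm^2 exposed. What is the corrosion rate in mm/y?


Apply the mm/y weight-loss relation: CR = 87600 * W / (D * A * T)
Numerator: 87600 * 4.046 = 354429.6
Denominator: 8.4 * 46.7 * 1813 = 711203.64
CR = 354429.6 / 711203.64 = 0.49835 mm/y

0.49835 mm/y


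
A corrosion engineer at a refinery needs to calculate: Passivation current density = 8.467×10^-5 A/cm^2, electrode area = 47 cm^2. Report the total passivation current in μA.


I = i_pass * A, then convert A → μA (×10^6)
I = 8.467×10^-5 * 47 * 10^6 = 3979.49 μA

3979.49 μA


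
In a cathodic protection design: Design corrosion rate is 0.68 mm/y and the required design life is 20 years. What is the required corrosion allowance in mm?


Corrosion allowance = CR × design life
CA = 0.68 * 20 = 13.6 mm

13.6 mm


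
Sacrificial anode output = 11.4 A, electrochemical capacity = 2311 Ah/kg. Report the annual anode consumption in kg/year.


Annual consumption = current * hours per year / capacity
Rate = 11.4 * 8760 / 2311 = 43.2 kg/year

43.2 kg/year


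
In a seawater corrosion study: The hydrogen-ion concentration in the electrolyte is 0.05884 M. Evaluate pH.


pH = −log10[H+]
pH = −log10(0.05884) = 1.23

1.23


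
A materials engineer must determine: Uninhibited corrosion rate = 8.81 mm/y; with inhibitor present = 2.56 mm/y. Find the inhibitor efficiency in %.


Apply the inhibitor-efficiency definition: IE = (CR_blank − CR_inh)/CR_blank × 100
IE = (8.81 − 2.56) / 8.81 × 100
IE = 6.25 / 8.81 × 100 = 70.9 %

70.9 %


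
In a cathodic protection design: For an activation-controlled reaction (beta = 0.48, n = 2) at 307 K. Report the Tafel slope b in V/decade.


Apply the Tafel slope relation: b = 2.303*R*T/(beta*n*F)
Numerator: 2.303 * 8.314 * 307 = 5878.17
Denominator: 0.48 * 2 * 96485 = 92625.6
b = 5878.17 / 92625.6 = 0.0635 V/decade

0.0635 V/decade


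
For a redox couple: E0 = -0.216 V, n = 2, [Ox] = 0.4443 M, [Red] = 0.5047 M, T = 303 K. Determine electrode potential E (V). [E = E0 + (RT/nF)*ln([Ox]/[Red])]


Apply the Nernst equation: E = E0 + (RT/nF)*ln([Ox]/[Red])
Step 1: RT/nF = 8.314*303/(2*96485) = 0.01305458 V
Step 2: [Ox]/[Red] = 0.4443/0.5047 = 0.880325
Step 3: ln(0.880325) = -0.127464
Step 4: correction = 0.01305458 * -0.127464 = -0.002 V
E = -0.216 + -0.002 = -0.218 V

-0.218 V


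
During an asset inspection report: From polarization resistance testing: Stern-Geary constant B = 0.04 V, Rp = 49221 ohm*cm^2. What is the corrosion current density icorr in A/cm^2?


Apply the Stern-Geary relation: icorr = B / Rp
icorr = 0.04 / 49221 = 8.127×10^-7 A/cm^2

8.127×10^-7 A/cm^2


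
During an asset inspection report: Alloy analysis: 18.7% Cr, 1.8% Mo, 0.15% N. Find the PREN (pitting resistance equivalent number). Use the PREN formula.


Apply the PREN formula: PREN = Cr + 3.3*Mo + 16*N
PREN = 18.7 + 3.3*1.8 + 16*0.15
PREN = 18.7 + 5.94 + 2.4 = 27.04

27.04


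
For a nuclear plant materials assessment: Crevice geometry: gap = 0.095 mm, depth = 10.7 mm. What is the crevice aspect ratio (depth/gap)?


Aspect ratio = depth / gap
Ratio = 10.7 / 0.095 = 112.6

112.6


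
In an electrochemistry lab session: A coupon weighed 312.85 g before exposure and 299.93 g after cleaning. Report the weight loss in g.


Weight loss = initial − final
WL = 312.85 − 299.93 = 12.92 g

12.92 g


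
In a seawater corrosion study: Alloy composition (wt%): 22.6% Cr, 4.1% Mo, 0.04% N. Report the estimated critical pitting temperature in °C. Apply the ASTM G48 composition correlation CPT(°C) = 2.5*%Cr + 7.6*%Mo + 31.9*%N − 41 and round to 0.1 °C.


Apply the ASTM G48 empirical CPT estimate: CPT(°C) = 2.5*%Cr + 7.6*%Mo + 31.9*%N − 41
2.5*22.6 = 56.5; 7.6*4.1 = 31.16; 31.9*0.04 = 1.276
CPT = 56.5 + 31.16 + 1.276 − 41 = 47.936 °C
Rounded to 0.1 °C: CPT ≈ 47.9 °C

47.9 °C


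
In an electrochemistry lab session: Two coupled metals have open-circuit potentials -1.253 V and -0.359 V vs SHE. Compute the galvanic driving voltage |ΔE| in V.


Driving voltage is the absolute potential difference.
|ΔE| = |-1.253 − (-0.359)| = 0.894 V

0.894 V


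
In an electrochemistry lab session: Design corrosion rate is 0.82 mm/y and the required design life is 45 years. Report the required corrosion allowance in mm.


Corrosion allowance = CR × design life
CA = 0.82 * 45 = 36.9 mm

36.9 mm


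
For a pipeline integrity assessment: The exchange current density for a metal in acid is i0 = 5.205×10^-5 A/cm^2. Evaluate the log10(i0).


i0 = 5.205×10^-5 A/cm^2
log10(i0) = -4.284

-4.284


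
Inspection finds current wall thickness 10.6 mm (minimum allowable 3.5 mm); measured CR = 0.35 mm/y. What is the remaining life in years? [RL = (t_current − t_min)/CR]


Apply the remaining-life relation: RL = (t_current − t_min) / CR
RL = (10.6 − 3.5) / 0.35 = 7.1 / 0.35 = 20.3 years

20.3 years


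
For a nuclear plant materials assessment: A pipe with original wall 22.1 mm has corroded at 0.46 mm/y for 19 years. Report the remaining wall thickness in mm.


Remaining wall = original − CR × time
t = 22.1 − 0.46*19 = 22.1 − 8.74 = 13.36 mm

13.36 mm


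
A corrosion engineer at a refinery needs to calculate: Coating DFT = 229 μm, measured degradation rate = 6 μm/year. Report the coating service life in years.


Service life = thickness / degradation rate
Life = 229 / 6 = 38.2 years

38.2 years


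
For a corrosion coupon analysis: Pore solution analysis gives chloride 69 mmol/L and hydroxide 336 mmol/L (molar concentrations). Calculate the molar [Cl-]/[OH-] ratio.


Threshold parameter = [Cl-] / [OH-] (molar basis; both in mmol/L, so units cancel)
Ratio = 69 / 336 = 0.21

0.21


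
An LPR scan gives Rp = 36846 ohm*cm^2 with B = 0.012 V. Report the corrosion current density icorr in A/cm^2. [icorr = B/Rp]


Apply the Stern-Geary relation: icorr = B / Rp
icorr = 0.012 / 36846 = 3.257×10^-7 A/cm^2

3.257×10^-7 A/cm^2


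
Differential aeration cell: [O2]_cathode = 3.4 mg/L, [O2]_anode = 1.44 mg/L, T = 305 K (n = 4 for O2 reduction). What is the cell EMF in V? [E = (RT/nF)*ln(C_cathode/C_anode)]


Apply the Nernst concentration-cell relation: E = (RT/nF)*ln(C_cathode/C_anode)
RT/nF = 8.314*305/(4*96485) = 0.00657037 V
ln(3.4/1.44) = 0.85913
E = 0.00657037 * 0.85913 = 0.00564 V

0.00564 V


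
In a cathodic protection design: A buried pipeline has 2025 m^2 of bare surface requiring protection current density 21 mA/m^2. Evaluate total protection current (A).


I = area * current density, then convert mA → A (÷1000)
I = 2025 * 21 / 1000 = 42.53 A

42.53 A


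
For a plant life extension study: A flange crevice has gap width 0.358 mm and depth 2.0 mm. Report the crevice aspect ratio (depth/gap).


Aspect ratio = depth / gap
Ratio = 2.0 / 0.358 = 5.6

5.6


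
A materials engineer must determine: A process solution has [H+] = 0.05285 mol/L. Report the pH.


pH = −log10[H+]
pH = −log10(0.05285) = 1.28

1.28


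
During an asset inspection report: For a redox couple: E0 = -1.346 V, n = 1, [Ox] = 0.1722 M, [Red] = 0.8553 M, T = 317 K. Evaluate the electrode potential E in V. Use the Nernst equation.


Apply the Nernst equation: E = E0 + (RT/nF)*ln([Ox]/[Red])
Step 1: RT/nF = 8.314*317/(1*96485) = 0.02731552 V
Step 2: [Ox]/[Red] = 0.1722/0.8553 = 0.201333
Step 3: ln(0.201333) = -1.602795
Step 4: correction = 0.02731552 * -1.602795 = -0.0438 V
E = -1.346 + -0.0438 = -1.3898 V

-1.3898 V


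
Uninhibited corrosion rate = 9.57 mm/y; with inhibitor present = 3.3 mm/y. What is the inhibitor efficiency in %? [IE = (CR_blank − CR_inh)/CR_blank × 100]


Apply the inhibitor-efficiency definition: IE = (CR_blank − CR_inh)/CR_blank × 100
IE = (9.57 − 3.3) / 9.57 × 100
IE = 6.27 / 9.57 × 100 = 65.5 %

65.5 %


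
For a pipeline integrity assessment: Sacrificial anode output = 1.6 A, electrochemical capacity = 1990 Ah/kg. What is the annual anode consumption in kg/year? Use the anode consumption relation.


Annual consumption = current * hours per year / capacity
Rate = 1.6 * 8760 / 1990 = 7.0 kg/year

7.0 kg/year


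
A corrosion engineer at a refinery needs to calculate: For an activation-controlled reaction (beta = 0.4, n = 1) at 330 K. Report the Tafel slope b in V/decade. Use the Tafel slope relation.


Apply the Tafel slope relation: b = 2.303*R*T/(beta*n*F)
Numerator: 2.303 * 8.314 * 330 = 6318.56
Denominator: 0.4 * 1 * 96485 = 38594.0
b = 6318.56 / 38594.0 = 0.164 V/decade

0.164 V/decade


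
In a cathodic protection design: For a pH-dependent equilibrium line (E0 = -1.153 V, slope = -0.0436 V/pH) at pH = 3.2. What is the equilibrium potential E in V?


Apply the Pourbaix line equation: E = E0 + slope*pH
E = -1.153 + (-0.0436)*3.2 = -1.153 + (-0.13952) = -1.29252 V
Rounded to 3 decimal places: E = -1.293 V

-1.293 V


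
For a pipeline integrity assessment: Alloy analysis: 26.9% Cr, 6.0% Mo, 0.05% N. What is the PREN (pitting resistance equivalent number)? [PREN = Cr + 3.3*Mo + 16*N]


Apply the PREN formula: PREN = Cr + 3.3*Mo + 16*N
PREN = 26.9 + 3.3*6.0 + 16*0.05
PREN = 26.9 + 19.8 + 0.8 = 47.5

47.5


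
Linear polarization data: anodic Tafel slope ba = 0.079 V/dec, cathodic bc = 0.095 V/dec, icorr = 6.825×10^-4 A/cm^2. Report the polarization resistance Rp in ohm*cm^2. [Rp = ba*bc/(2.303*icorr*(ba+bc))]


Apply the Stern-Geary equation: Rp = ba*bc / (2.303*icorr*(ba+bc))
ba*bc = 0.079*0.095 = 0.007505
ba+bc = 0.174; 2.303*icorr*(ba+bc) = 2.303*6.825×10^-4*0.174 = 2.7349276×10^-4
Rp = 0.007505 / 2.7349276×10^-4 = 27.44 ohm*cm^2

27.44 ohm*cm^2


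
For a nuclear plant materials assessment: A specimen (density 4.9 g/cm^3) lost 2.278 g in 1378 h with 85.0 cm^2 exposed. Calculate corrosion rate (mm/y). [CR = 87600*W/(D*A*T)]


Apply the mm/y weight-loss relation: CR = 87600 * W / (D * A * T)
Numerator: 87600 * 2.278 = 199552.8
Denominator: 4.9 * 85.0 * 1378 = 573937.0
CR = 199552.8 / 573937.0 = 0.34769 mm/y

0.34769 mm/y


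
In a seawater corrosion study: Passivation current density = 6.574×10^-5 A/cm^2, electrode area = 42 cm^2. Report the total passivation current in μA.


I = i_pass * A, then convert A → μA (×10^6)
I = 6.574×10^-5 * 42 * 10^6 = 2761.08 μA

2761.08 μA


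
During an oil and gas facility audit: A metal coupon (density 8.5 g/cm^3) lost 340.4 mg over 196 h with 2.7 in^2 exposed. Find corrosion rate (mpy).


Apply the mpy weight-loss relation: CR = 534 * W / (D * A * T)
Numerator: 534 * 340.4 = 181773.6
Denominator: 8.5 * 2.7 * 196 = 4498.2
CR = 181773.6 / 4498.2 = 40.4103 mpy

40.4103 mpy


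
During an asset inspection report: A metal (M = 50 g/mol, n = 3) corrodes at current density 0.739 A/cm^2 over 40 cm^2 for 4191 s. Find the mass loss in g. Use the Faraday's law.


Apply Faraday's law: m = i*A*t*M / (n*F)
Total charge passed Q = i*A*t = 0.739*40*4191 = 123885.96 C
m = Q*M/(n*F) = 123885.96*50/(3*96485) = 21.39987 g

21.39987 g


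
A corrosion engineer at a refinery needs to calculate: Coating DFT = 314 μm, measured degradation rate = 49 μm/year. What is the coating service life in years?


Service life = thickness / degradation rate
Life = 314 / 49 = 6.4 years

6.4 years


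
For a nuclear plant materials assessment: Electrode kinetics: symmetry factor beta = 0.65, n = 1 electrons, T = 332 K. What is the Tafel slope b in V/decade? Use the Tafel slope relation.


Apply the Tafel slope relation: b = 2.303*R*T/(beta*n*F)
Numerator: 2.303 * 8.314 * 332 = 6356.85
Denominator: 0.65 * 1 * 96485 = 62715.25
b = 6356.85 / 62715.25 = 0.1014 V/decade

0.1014 V/decade


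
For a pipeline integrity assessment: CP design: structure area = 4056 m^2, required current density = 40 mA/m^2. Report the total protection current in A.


I = area * current density, then convert mA → A (÷1000)
I = 4056 * 40 / 1000 = 162.24 A

162.24 A


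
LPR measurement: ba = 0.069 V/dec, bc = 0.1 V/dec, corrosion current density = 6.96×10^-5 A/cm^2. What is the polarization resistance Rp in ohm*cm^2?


Apply the Stern-Geary equation: Rp = ba*bc / (2.303*icorr*(ba+bc))
ba*bc = 0.069*0.1 = 0.0069
ba+bc = 0.169; 2.303*icorr*(ba+bc) = 2.303*6.96×10^-5*0.169 = 2.7088807×10^-5
Rp = 0.0069 / 2.7088807×10^-5 = 254.7 ohm*cm^2

254.7 ohm*cm^2


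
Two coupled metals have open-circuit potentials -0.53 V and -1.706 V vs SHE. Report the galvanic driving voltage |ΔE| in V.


Driving voltage is the absolute potential difference.
|ΔE| = |-0.53 − (-1.706)| = 1.176 V

1.176 V


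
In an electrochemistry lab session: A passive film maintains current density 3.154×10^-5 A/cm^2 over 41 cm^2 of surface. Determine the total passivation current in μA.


I = i_pass * A, then convert A → μA (×10^6)
I = 3.154×10^-5 * 41 * 10^6 = 1293.14 μA

1293.14 μA


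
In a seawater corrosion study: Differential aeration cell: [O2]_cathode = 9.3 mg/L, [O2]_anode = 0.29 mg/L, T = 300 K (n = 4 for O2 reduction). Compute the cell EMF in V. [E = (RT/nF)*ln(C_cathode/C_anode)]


Apply the Nernst concentration-cell relation: E = (RT/nF)*ln(C_cathode/C_anode)
RT/nF = 8.314*300/(4*96485) = 0.00646266 V
ln(9.3/0.29) = 3.46789
E = 0.00646266 * 3.46789 = 0.02241 V

0.02241 V


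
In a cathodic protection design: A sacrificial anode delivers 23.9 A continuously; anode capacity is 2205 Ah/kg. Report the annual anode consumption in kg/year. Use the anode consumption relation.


Annual consumption = current * hours per year / capacity
Rate = 23.9 * 8760 / 2205 = 94.9 kg/year

94.9 kg/year


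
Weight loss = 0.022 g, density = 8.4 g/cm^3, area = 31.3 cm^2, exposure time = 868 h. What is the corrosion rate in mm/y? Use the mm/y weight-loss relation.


Apply the mm/y weight-loss relation: CR = 87600 * W / (D * A * T)
Numerator: 87600 * 0.022 = 1927.2
Denominator: 8.4 * 31.3 * 868 = 228214.56
CR = 1927.2 / 228214.56 = 0.0084 mm/y

0.0084 mm/y


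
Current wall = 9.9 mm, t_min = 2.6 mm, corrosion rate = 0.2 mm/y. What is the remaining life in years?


Apply the remaining-life relation: RL = (t_current − t_min) / CR
RL = (9.9 − 2.6) / 0.2 = 7.3 / 0.2 = 36.5 years

36.5 years


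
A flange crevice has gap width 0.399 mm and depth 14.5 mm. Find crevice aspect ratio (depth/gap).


Aspect ratio = depth / gap
Ratio = 14.5 / 0.399 = 36.3

36.3


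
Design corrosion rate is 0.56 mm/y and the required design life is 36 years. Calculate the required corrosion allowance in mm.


Corrosion allowance = CR × design life
CA = 0.56 * 36 = 20.16 mm

20.16 mm


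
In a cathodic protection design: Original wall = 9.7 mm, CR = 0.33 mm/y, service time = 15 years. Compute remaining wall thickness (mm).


Remaining wall = original − CR × time
t = 9.7 − 0.33*15 = 9.7 − 4.95 = 4.75 mm

4.75 mm


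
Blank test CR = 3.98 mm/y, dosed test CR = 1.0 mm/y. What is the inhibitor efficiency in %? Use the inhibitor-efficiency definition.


Apply the inhibitor-efficiency definition: IE = (CR_blank − CR_inh)/CR_blank × 100
IE = (3.98 − 1.0) / 3.98 × 100
IE = 2.98 / 3.98 × 100 = 74.9 %

74.9 %


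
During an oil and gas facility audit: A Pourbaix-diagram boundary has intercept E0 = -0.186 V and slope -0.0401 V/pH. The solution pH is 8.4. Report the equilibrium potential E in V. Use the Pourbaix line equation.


Apply the Pourbaix line equation: E = E0 + slope*pH
E = -0.186 + (-0.0401)*8.4 = -0.186 + (-0.33684) = -0.52284 V
Rounded to 4 decimal places: E = -0.5228 V

-0.5228 V


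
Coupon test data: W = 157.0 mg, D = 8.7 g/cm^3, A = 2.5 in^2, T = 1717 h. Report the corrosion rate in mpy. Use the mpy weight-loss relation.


Apply the mpy weight-loss relation: CR = 534 * W / (D * A * T)
Numerator: 534 * 157.0 = 83838.0
Denominator: 8.7 * 2.5 * 1717 = 37344.75
CR = 83838.0 / 37344.75 = 2.24497 mpy

2.24497 mpy


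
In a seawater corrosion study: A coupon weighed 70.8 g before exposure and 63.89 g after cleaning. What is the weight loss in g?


Weight loss = initial − final
WL = 70.8 − 63.89 = 6.91 g

6.91 g


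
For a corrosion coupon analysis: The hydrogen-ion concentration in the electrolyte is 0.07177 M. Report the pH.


pH = −log10[H+]
pH = −log10(0.07177) = 1.14

1.14


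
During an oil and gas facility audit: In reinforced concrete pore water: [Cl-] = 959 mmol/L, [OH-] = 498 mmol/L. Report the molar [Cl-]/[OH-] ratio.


Threshold parameter = [Cl-] / [OH-] (molar basis; both in mmol/L, so units cancel)
Ratio = 959 / 498 = 1.93

1.93


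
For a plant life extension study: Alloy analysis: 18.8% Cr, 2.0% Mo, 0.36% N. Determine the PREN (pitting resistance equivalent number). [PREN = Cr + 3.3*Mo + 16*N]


Apply the PREN formula: PREN = Cr + 3.3*Mo + 16*N
PREN = 18.8 + 3.3*2.0 + 16*0.36
PREN = 18.8 + 6.6 + 5.76 = 31.16

31.16


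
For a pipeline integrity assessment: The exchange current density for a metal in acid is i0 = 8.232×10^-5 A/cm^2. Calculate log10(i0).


i0 = 8.232×10^-5 A/cm^2
log10(i0) = -4.084

-4.084


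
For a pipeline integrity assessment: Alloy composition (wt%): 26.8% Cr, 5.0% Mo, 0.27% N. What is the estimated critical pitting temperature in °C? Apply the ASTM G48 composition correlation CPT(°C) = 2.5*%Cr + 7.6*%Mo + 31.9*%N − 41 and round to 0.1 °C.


Apply the ASTM G48 empirical CPT estimate: CPT(°C) = 2.5*%Cr + 7.6*%Mo + 31.9*%N − 41
2.5*26.8 = 67; 7.6*5.0 = 38; 31.9*0.27 = 8.613
CPT = 67 + 38 + 8.613 − 41 = 72.613 °C
Rounded to 0.1 °C: CPT ≈ 72.6 °C

72.6 °C


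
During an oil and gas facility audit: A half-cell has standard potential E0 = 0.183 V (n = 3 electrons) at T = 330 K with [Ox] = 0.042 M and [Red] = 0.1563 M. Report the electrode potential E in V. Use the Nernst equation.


Apply the Nernst equation: E = E0 + (RT/nF)*ln([Ox]/[Red])
Step 1: RT/nF = 8.314*330/(3*96485) = 0.00947857 V
Step 2: [Ox]/[Red] = 0.042/0.1563 = 0.268714
Step 3: ln(0.268714) = -1.314108
Step 4: correction = 0.00947857 * -1.314108 = -0.0125 V
E = 0.183 + -0.0125 = 0.1705 V

0.1705 V


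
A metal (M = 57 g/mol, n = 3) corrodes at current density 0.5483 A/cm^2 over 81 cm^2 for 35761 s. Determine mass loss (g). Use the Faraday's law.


Apply Faraday's law: m = i*A*t*M / (n*F)
Total charge passed Q = i*A*t = 0.5483*81*35761 = 1588228.2603 C
m = Q*M/(n*F) = 1588228.2603*57/(3*96485) = 312.75677 g

312.75677 g


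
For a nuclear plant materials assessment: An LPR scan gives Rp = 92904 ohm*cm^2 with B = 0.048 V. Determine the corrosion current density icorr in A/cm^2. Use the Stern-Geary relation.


Apply the Stern-Geary relation: icorr = B / Rp
icorr = 0.048 / 92904 = 5.167×10^-7 A/cm^2

5.167×10^-7 A/cm^2


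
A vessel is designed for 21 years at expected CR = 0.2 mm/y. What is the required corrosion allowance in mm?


Corrosion allowance = CR × design life
CA = 0.2 * 21 = 4.2 mm

4.2 mm


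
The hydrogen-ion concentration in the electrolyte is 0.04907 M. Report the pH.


pH = −log10[H+]
pH = −log10(0.04907) = 1.31

1.31
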